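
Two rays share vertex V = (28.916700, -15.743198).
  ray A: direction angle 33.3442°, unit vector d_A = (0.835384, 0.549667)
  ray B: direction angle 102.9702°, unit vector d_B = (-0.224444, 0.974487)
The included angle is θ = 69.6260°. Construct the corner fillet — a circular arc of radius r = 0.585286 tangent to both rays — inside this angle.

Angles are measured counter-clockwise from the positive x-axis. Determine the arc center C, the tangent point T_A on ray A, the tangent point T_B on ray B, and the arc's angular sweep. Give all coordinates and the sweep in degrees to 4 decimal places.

center=(29.2981,-14.7916) T_A=(29.6198,-15.2805) T_B=(28.7278,-14.9230) sweep=110.3740

bisector direction at 68.1572° = (0.372061,0.928208)
center distance |VC| = r/sin(θ/2) = 0.585286/sin(34.8130°) = 1.025199
C = V + |VC|·bis = (29.2981,-14.7916)
T_A = V + ((C−V)·d_A)·d_A = V + 0.8417·d_A = (29.6198,-15.2805)
T_B = V + ((C−V)·d_B)·d_B = V + 0.8417·d_B = (28.7278,-14.9230)
sweep = 180° − θ = 110.3740°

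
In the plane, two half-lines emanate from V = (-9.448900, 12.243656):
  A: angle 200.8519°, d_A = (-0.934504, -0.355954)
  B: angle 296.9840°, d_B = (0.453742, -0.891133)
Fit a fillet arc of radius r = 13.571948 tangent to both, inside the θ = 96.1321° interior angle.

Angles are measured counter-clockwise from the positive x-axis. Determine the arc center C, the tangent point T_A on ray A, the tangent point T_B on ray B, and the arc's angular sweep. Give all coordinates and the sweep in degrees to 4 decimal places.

bisector direction at 248.9180° = (-0.359705,-0.933066)
center distance |VC| = r/sin(θ/2) = 13.571948/sin(48.0660°) = 18.243933
C = V + |VC|·bis = (-16.0113,-4.7791)
T_A = V + ((C−V)·d_A)·d_A = V + 12.1919·d_A = (-20.8423,7.9039)
T_B = V + ((C−V)·d_B)·d_B = V + 12.1919·d_B = (-3.9169,1.3790)
sweep = 180° − θ = 83.8679°

center=(-16.0113,-4.7791) T_A=(-20.8423,7.9039) T_B=(-3.9169,1.3790) sweep=83.8679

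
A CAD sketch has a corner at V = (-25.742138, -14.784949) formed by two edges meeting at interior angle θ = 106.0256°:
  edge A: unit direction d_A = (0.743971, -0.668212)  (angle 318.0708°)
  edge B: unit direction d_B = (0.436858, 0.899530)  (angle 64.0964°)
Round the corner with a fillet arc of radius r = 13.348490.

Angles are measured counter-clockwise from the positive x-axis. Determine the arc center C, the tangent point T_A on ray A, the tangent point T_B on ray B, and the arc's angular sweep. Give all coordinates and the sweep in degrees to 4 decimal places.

bisector direction at 11.0836° = (0.981348,0.192241)
center distance |VC| = r/sin(θ/2) = 13.348490/sin(53.0128°) = 16.711307
C = V + |VC|·bis = (-9.3425,-11.5723)
T_A = V + ((C−V)·d_A)·d_A = V + 10.0541·d_A = (-18.2622,-21.5032)
T_B = V + ((C−V)·d_B)·d_B = V + 10.0541·d_B = (-21.3499,-5.7410)
sweep = 180° − θ = 73.9744°

center=(-9.3425,-11.5723) T_A=(-18.2622,-21.5032) T_B=(-21.3499,-5.7410) sweep=73.9744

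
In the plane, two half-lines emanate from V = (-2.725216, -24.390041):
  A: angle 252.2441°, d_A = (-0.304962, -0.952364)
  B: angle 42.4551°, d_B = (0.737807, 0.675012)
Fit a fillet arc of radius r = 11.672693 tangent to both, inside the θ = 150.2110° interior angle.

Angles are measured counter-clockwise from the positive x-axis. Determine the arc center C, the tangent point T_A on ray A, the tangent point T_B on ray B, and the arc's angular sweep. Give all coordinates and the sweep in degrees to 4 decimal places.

center=(7.4446,-30.9065) T_A=(-3.6720,-27.3468) T_B=(-0.4346,-22.2944) sweep=29.7890

bisector direction at 327.3496° = (0.841978,-0.539512)
center distance |VC| = r/sin(θ/2) = 11.672693/sin(75.1055°) = 12.078522
C = V + |VC|·bis = (7.4446,-30.9065)
T_A = V + ((C−V)·d_A)·d_A = V + 3.1047·d_A = (-3.6720,-27.3468)
T_B = V + ((C−V)·d_B)·d_B = V + 3.1047·d_B = (-0.4346,-22.2944)
sweep = 180° − θ = 29.7890°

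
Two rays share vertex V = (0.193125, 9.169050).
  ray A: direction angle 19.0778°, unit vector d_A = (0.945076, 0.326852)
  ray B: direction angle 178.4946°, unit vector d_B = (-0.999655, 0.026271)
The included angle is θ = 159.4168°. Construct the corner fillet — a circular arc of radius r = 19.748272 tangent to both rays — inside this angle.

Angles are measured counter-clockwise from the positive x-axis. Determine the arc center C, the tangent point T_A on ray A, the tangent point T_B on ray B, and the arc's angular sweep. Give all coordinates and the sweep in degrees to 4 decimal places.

center=(-2.8727,29.0047) T_A=(3.5821,10.3411) T_B=(-3.3915,9.2633) sweep=20.5832

bisector direction at 98.7862° = (-0.152748,0.988265)
center distance |VC| = r/sin(θ/2) = 19.748272/sin(79.7084°) = 20.071193
C = V + |VC|·bis = (-2.8727,29.0047)
T_A = V + ((C−V)·d_A)·d_A = V + 3.5859·d_A = (3.5821,10.3411)
T_B = V + ((C−V)·d_B)·d_B = V + 3.5859·d_B = (-3.3915,9.2633)
sweep = 180° − θ = 20.5832°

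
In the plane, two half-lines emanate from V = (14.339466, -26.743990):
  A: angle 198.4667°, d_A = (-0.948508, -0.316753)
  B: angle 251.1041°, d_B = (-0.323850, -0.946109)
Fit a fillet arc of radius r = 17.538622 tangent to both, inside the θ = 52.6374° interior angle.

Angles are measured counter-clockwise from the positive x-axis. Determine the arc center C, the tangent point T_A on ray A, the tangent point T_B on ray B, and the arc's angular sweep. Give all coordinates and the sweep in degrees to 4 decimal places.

bisector direction at 224.7854° = (-0.709750,-0.704453)
center distance |VC| = r/sin(θ/2) = 17.538622/sin(26.3187°) = 39.558087
C = V + |VC|·bis = (-13.7369,-54.6108)
T_A = V + ((C−V)·d_A)·d_A = V + 35.4576·d_A = (-19.2923,-37.9753)
T_B = V + ((C−V)·d_B)·d_B = V + 35.4576·d_B = (2.8565,-60.2907)
sweep = 180° − θ = 127.3626°

center=(-13.7369,-54.6108) T_A=(-19.2923,-37.9753) T_B=(2.8565,-60.2907) sweep=127.3626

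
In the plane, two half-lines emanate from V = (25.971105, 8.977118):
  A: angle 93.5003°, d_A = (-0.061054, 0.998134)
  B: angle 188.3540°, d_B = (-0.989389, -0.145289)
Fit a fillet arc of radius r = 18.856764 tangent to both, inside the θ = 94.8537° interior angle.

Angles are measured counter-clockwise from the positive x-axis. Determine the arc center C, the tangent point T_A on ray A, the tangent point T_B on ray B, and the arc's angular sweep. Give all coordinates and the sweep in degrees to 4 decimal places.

center=(6.0919,25.1169) T_A=(24.9134,26.2682) T_B=(8.8315,6.4602) sweep=85.1463

bisector direction at 140.9272° = (-0.776345,0.630308)
center distance |VC| = r/sin(θ/2) = 18.856764/sin(47.4269°) = 25.606193
C = V + |VC|·bis = (6.0919,25.1169)
T_A = V + ((C−V)·d_A)·d_A = V + 17.3234·d_A = (24.9134,26.2682)
T_B = V + ((C−V)·d_B)·d_B = V + 17.3234·d_B = (8.8315,6.4602)
sweep = 180° − θ = 85.1463°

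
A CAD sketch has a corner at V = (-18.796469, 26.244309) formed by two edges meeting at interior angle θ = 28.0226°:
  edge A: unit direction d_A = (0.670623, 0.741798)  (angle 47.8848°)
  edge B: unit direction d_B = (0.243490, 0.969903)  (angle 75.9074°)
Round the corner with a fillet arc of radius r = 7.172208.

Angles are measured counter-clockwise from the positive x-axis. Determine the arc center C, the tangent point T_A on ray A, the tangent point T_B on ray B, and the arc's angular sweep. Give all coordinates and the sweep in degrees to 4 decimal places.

center=(-4.8417,52.3749) T_A=(0.4786,47.5651) T_B=(-11.7981,54.1213) sweep=151.9774

bisector direction at 61.8961° = (0.471072,0.882095)
center distance |VC| = r/sin(θ/2) = 7.172208/sin(14.0113°) = 29.623360
C = V + |VC|·bis = (-4.8417,52.3749)
T_A = V + ((C−V)·d_A)·d_A = V + 28.7420·d_A = (0.4786,47.5651)
T_B = V + ((C−V)·d_B)·d_B = V + 28.7420·d_B = (-11.7981,54.1213)
sweep = 180° − θ = 151.9774°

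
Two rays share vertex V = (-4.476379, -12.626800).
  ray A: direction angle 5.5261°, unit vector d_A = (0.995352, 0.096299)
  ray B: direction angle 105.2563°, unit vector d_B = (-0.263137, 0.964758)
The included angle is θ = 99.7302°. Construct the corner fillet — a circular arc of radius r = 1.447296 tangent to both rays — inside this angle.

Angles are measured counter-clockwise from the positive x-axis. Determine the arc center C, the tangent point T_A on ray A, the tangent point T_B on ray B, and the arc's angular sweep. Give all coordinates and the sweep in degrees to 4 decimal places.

bisector direction at 55.3912° = (0.567970,0.823049)
center distance |VC| = r/sin(θ/2) = 1.447296/sin(49.8651°) = 1.893056
C = V + |VC|·bis = (-3.4012,-11.0687)
T_A = V + ((C−V)·d_A)·d_A = V + 1.2202·d_A = (-3.2618,-12.5093)
T_B = V + ((C−V)·d_B)·d_B = V + 1.2202·d_B = (-4.7975,-11.4496)
sweep = 180° − θ = 80.2698°

center=(-3.4012,-11.0687) T_A=(-3.2618,-12.5093) T_B=(-4.7975,-11.4496) sweep=80.2698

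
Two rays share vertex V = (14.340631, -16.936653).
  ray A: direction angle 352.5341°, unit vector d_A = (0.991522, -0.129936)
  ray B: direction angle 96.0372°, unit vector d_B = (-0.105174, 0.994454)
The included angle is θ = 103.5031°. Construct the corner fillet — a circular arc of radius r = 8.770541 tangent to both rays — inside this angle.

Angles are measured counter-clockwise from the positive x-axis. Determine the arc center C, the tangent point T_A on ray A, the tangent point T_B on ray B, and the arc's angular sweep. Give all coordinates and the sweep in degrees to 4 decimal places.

center=(22.3354,-9.1388) T_A=(21.1958,-17.8350) T_B=(13.6135,-10.0612) sweep=76.4969

bisector direction at 44.2857° = (0.715868,0.698236)
center distance |VC| = r/sin(θ/2) = 8.770541/sin(51.7516°) = 11.167917
C = V + |VC|·bis = (22.3354,-9.1388)
T_A = V + ((C−V)·d_A)·d_A = V + 6.9138·d_A = (21.1958,-17.8350)
T_B = V + ((C−V)·d_B)·d_B = V + 6.9138·d_B = (13.6135,-10.0612)
sweep = 180° − θ = 76.4969°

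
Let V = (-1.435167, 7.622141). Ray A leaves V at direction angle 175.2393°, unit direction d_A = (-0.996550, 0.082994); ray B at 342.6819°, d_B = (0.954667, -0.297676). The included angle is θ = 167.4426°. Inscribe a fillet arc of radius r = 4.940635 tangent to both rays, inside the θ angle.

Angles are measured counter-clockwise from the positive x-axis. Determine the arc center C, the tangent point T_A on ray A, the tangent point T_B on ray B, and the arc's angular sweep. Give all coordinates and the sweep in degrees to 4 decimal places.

center=(-2.3869,2.7437) T_A=(-1.9769,7.6673) T_B=(-0.9162,7.4603) sweep=12.5574

bisector direction at 258.9606° = (-0.191484,-0.981496)
center distance |VC| = r/sin(θ/2) = 4.940635/sin(83.7213°) = 4.970449
C = V + |VC|·bis = (-2.3869,2.7437)
T_A = V + ((C−V)·d_A)·d_A = V + 0.5436·d_A = (-1.9769,7.6673)
T_B = V + ((C−V)·d_B)·d_B = V + 0.5436·d_B = (-0.9162,7.4603)
sweep = 180° − θ = 12.5574°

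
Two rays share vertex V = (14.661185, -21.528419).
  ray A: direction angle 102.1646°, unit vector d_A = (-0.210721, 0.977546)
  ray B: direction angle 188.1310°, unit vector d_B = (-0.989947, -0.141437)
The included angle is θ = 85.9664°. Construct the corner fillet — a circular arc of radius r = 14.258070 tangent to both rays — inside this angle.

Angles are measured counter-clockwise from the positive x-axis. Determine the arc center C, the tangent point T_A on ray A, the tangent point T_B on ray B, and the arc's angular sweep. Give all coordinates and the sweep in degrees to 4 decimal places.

center=(-2.5005,-9.5775) T_A=(11.4374,-6.5730) T_B=(-0.4839,-23.6922) sweep=94.0336

bisector direction at 145.1478° = (-0.820629,0.571461)
center distance |VC| = r/sin(θ/2) = 14.258070/sin(42.9832°) = 20.912888
C = V + |VC|·bis = (-2.5005,-9.5775)
T_A = V + ((C−V)·d_A)·d_A = V + 15.2989·d_A = (11.4374,-6.5730)
T_B = V + ((C−V)·d_B)·d_B = V + 15.2989·d_B = (-0.4839,-23.6922)
sweep = 180° − θ = 94.0336°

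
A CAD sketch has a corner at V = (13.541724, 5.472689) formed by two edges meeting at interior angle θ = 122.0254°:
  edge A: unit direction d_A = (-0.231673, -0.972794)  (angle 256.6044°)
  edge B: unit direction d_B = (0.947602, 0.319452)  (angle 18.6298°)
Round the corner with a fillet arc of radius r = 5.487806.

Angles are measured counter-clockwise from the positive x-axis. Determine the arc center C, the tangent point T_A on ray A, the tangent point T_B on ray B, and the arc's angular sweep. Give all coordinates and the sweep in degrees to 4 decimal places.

bisector direction at 317.6171° = (0.738657,-0.674082)
center distance |VC| = r/sin(θ/2) = 5.487806/sin(61.0127°) = 6.273735
C = V + |VC|·bis = (18.1759,1.2437)
T_A = V + ((C−V)·d_A)·d_A = V + 3.0404·d_A = (12.8374,2.5151)
T_B = V + ((C−V)·d_B)·d_B = V + 3.0404·d_B = (16.4228,6.4439)
sweep = 180° − θ = 57.9746°

center=(18.1759,1.2437) T_A=(12.8374,2.5151) T_B=(16.4228,6.4439) sweep=57.9746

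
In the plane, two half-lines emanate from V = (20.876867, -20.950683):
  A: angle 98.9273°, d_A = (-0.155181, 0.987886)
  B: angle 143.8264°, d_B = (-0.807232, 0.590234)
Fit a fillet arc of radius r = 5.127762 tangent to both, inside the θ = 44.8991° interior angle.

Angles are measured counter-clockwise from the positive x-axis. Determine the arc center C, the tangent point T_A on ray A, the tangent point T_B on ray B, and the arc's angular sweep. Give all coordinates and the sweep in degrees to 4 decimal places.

center=(13.8854,-9.4863) T_A=(18.9510,-8.6906) T_B=(10.8588,-13.6256) sweep=135.1009

bisector direction at 121.3768° = (-0.520665,0.853761)
center distance |VC| = r/sin(θ/2) = 5.127762/sin(22.4495°) = 13.428038
C = V + |VC|·bis = (13.8854,-9.4863)
T_A = V + ((C−V)·d_A)·d_A = V + 12.4104·d_A = (18.9510,-8.6906)
T_B = V + ((C−V)·d_B)·d_B = V + 12.4104·d_B = (10.8588,-13.6256)
sweep = 180° − θ = 135.1009°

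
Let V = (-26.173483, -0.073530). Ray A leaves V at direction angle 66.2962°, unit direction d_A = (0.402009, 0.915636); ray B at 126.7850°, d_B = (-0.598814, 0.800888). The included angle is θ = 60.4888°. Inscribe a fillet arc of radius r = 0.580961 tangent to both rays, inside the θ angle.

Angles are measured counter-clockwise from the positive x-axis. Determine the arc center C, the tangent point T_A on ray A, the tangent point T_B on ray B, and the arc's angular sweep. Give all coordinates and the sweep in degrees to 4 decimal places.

center=(-26.3049,1.0724) T_A=(-25.7729,0.8388) T_B=(-26.7701,0.7245) sweep=119.5112

bisector direction at 96.5406° = (-0.113907,0.993491)
center distance |VC| = r/sin(θ/2) = 0.580961/sin(30.2444°) = 1.153411
C = V + |VC|·bis = (-26.3049,1.0724)
T_A = V + ((C−V)·d_A)·d_A = V + 0.9964·d_A = (-25.7729,0.8388)
T_B = V + ((C−V)·d_B)·d_B = V + 0.9964·d_B = (-26.7701,0.7245)
sweep = 180° − θ = 119.5112°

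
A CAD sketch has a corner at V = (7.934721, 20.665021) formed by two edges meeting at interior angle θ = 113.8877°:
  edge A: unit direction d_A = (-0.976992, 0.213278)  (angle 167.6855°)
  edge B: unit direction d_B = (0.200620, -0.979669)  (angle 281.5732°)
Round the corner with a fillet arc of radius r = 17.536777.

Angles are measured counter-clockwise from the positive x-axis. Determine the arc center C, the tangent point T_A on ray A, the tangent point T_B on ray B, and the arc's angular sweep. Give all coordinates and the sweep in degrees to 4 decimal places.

center=(-6.9559,5.9659) T_A=(-3.2157,23.0992) T_B=(10.2244,9.4841) sweep=66.1123

bisector direction at 224.6293° = (-0.711666,-0.702518)
center distance |VC| = r/sin(θ/2) = 17.536777/sin(56.9438°) = 20.923535
C = V + |VC|·bis = (-6.9559,5.9659)
T_A = V + ((C−V)·d_A)·d_A = V + 11.4130·d_A = (-3.2157,23.0992)
T_B = V + ((C−V)·d_B)·d_B = V + 11.4130·d_B = (10.2244,9.4841)
sweep = 180° − θ = 66.1123°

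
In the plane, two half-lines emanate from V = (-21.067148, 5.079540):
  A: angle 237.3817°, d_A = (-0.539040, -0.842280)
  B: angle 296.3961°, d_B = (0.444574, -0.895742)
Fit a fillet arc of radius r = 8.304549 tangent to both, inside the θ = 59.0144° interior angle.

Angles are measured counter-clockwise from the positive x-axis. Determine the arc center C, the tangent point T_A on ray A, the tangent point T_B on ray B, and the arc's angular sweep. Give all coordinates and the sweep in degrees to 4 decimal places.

center=(-21.9822,-11.7565) T_A=(-28.9770,-7.2800) T_B=(-14.5435,-8.0645) sweep=120.9856

bisector direction at 266.8889° = (-0.054272,-0.998526)
center distance |VC| = r/sin(θ/2) = 8.304549/sin(29.5072°) = 16.860901
C = V + |VC|·bis = (-21.9822,-11.7565)
T_A = V + ((C−V)·d_A)·d_A = V + 14.6739·d_A = (-28.9770,-7.2800)
T_B = V + ((C−V)·d_B)·d_B = V + 14.6739·d_B = (-14.5435,-8.0645)
sweep = 180° − θ = 120.9856°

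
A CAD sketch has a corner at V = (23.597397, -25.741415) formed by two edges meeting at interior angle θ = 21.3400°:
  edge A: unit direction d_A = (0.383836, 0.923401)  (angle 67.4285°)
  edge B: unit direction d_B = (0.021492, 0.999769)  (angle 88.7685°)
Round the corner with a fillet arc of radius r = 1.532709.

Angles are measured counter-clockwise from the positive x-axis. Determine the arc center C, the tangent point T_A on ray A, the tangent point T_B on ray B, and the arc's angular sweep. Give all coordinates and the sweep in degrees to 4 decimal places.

center=(25.3046,-17.6413) T_A=(26.7199,-18.2296) T_B=(23.7722,-17.6083) sweep=158.6600

bisector direction at 78.0985° = (0.206230,0.978504)
center distance |VC| = r/sin(θ/2) = 1.532709/sin(10.6700°) = 8.278108
C = V + |VC|·bis = (25.3046,-17.6413)
T_A = V + ((C−V)·d_A)·d_A = V + 8.1350·d_A = (26.7199,-18.2296)
T_B = V + ((C−V)·d_B)·d_B = V + 8.1350·d_B = (23.7722,-17.6083)
sweep = 180° − θ = 158.6600°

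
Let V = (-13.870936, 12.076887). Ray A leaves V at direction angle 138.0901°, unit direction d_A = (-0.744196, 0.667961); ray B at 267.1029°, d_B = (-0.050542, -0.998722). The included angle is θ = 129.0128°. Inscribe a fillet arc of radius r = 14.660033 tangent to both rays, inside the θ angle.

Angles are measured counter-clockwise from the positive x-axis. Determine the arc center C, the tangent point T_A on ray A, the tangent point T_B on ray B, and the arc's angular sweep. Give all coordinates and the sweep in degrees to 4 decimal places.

center=(-28.8655,5.8363) T_A=(-19.0732,16.7462) T_B=(-14.2243,5.0954) sweep=50.9872

bisector direction at 202.5965° = (-0.923234,-0.384239)
center distance |VC| = r/sin(θ/2) = 14.660033/sin(64.5064°) = 16.241404
C = V + |VC|·bis = (-28.8655,5.8363)
T_A = V + ((C−V)·d_A)·d_A = V + 6.9905·d_A = (-19.0732,16.7462)
T_B = V + ((C−V)·d_B)·d_B = V + 6.9905·d_B = (-14.2243,5.0954)
sweep = 180° − θ = 50.9872°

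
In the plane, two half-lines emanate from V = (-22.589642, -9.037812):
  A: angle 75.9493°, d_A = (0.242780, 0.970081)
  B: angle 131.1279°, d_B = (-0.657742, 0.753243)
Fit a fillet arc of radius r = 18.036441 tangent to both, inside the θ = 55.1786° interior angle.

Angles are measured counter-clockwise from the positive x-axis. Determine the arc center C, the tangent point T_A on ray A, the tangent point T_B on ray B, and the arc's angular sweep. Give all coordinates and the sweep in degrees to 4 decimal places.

center=(-31.7066,28.8246) T_A=(-14.2098,24.4457) T_B=(-45.2924,16.9613) sweep=124.8214

bisector direction at 103.5386° = (-0.234100,0.972212)
center distance |VC| = r/sin(θ/2) = 18.036441/sin(27.5893°) = 38.944617
C = V + |VC|·bis = (-31.7066,28.8246)
T_A = V + ((C−V)·d_A)·d_A = V + 34.5162·d_A = (-14.2098,24.4457)
T_B = V + ((C−V)·d_B)·d_B = V + 34.5162·d_B = (-45.2924,16.9613)
sweep = 180° − θ = 124.8214°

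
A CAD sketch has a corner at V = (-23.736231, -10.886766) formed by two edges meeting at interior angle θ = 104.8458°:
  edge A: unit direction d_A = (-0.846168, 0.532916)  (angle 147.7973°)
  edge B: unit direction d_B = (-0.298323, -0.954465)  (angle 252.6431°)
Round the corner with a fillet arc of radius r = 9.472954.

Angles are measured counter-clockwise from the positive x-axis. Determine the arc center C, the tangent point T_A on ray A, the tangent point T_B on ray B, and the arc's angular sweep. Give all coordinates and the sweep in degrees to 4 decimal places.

center=(-34.9523,-15.0180) T_A=(-29.9041,-7.0023) T_B=(-25.9107,-17.8440) sweep=75.1542

bisector direction at 200.2202° = (-0.938371,-0.345629)
center distance |VC| = r/sin(θ/2) = 9.472954/sin(52.4229°) = 11.952750
C = V + |VC|·bis = (-34.9523,-15.0180)
T_A = V + ((C−V)·d_A)·d_A = V + 7.2891·d_A = (-29.9041,-7.0023)
T_B = V + ((C−V)·d_B)·d_B = V + 7.2891·d_B = (-25.9107,-17.8440)
sweep = 180° − θ = 75.1542°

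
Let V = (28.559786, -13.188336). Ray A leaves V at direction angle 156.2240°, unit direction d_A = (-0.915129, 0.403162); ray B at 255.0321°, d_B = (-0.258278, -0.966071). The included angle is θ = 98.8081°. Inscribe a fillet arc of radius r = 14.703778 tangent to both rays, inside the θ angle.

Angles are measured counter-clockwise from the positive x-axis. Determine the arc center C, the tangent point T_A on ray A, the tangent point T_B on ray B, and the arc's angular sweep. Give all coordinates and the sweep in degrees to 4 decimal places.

bisector direction at 205.6280° = (-0.901621,-0.432527)
center distance |VC| = r/sin(θ/2) = 14.703778/sin(49.4040°) = 19.364471
C = V + |VC|·bis = (11.1004,-21.5640)
T_A = V + ((C−V)·d_A)·d_A = V + 12.6009·d_A = (17.0284,-8.1081)
T_B = V + ((C−V)·d_B)·d_B = V + 12.6009·d_B = (25.3053,-25.3617)
sweep = 180° − θ = 81.1919°

center=(11.1004,-21.5640) T_A=(17.0284,-8.1081) T_B=(25.3053,-25.3617) sweep=81.1919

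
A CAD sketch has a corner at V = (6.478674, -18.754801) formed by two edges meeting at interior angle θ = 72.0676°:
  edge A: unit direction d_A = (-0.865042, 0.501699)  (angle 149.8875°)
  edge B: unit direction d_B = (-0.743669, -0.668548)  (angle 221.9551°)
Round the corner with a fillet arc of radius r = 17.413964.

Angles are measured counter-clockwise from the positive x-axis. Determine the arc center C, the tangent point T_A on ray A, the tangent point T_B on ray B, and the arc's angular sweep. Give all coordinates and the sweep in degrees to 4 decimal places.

center=(-22.9658,-21.8087) T_A=(-14.2292,-6.7448) T_B=(-11.3237,-34.7589) sweep=107.9324

bisector direction at 185.9213° = (-0.994665,-0.103162)
center distance |VC| = r/sin(θ/2) = 17.413964/sin(36.0338°) = 29.602374
C = V + |VC|·bis = (-22.9658,-21.8087)
T_A = V + ((C−V)·d_A)·d_A = V + 23.9386·d_A = (-14.2292,-6.7448)
T_B = V + ((C−V)·d_B)·d_B = V + 23.9386·d_B = (-11.3237,-34.7589)
sweep = 180° − θ = 107.9324°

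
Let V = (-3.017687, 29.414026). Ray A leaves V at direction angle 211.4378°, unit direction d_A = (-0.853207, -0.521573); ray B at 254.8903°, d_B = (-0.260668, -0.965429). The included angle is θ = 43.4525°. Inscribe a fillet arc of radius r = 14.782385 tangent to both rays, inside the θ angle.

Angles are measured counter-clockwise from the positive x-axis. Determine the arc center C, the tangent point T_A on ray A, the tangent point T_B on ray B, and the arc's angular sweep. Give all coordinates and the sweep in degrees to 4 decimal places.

bisector direction at 233.1640° = (-0.599526,-0.800355)
center distance |VC| = r/sin(θ/2) = 14.782385/sin(21.7263°) = 39.933785
C = V + |VC|·bis = (-26.9590,-2.5472)
T_A = V + ((C−V)·d_A)·d_A = V + 37.0970·d_A = (-34.6691,10.0652)
T_B = V + ((C−V)·d_B)·d_B = V + 37.0970·d_B = (-12.6877,-6.4005)
sweep = 180° − θ = 136.5475°

center=(-26.9590,-2.5472) T_A=(-34.6691,10.0652) T_B=(-12.6877,-6.4005) sweep=136.5475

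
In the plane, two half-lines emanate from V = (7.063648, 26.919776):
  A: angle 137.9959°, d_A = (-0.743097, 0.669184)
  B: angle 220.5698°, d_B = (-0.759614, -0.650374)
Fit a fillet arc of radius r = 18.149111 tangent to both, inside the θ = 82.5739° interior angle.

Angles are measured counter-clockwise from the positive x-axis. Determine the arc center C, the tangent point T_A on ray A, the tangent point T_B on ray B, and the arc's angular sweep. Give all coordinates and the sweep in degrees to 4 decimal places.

center=(-20.4399,27.2640) T_A=(-8.2948,40.7506) T_B=(-8.6362,13.4777) sweep=97.4261

bisector direction at 179.2829° = (-0.999922,0.012516)
center distance |VC| = r/sin(θ/2) = 18.149111/sin(41.2869°) = 27.505715
C = V + |VC|·bis = (-20.4399,27.2640)
T_A = V + ((C−V)·d_A)·d_A = V + 20.6682·d_A = (-8.2948,40.7506)
T_B = V + ((C−V)·d_B)·d_B = V + 20.6682·d_B = (-8.6362,13.4777)
sweep = 180° − θ = 97.4261°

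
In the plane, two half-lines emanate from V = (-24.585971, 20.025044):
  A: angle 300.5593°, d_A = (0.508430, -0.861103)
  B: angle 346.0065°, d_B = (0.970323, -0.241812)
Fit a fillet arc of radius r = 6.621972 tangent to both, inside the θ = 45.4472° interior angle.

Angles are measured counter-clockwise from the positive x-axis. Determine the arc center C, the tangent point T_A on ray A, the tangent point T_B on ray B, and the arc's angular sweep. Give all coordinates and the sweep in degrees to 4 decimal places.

center=(-10.8445,9.7761) T_A=(-16.5467,6.4092) T_B=(-9.2432,16.2015) sweep=134.5528

bisector direction at 323.2829° = (0.801597,-0.597864)
center distance |VC| = r/sin(θ/2) = 6.621972/sin(22.7236°) = 17.142666
C = V + |VC|·bis = (-10.8445,9.7761)
T_A = V + ((C−V)·d_A)·d_A = V + 15.8120·d_A = (-16.5467,6.4092)
T_B = V + ((C−V)·d_B)·d_B = V + 15.8120·d_B = (-9.2432,16.2015)
sweep = 180° − θ = 134.5528°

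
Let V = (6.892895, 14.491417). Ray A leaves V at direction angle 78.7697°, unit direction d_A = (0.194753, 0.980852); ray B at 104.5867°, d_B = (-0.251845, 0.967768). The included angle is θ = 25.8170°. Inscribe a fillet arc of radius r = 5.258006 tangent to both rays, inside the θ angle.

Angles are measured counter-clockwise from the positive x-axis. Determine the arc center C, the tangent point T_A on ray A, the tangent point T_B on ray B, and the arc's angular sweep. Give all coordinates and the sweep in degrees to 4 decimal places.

center=(6.2036,38.0182) T_A=(11.3609,36.9941) T_B=(1.1151,36.6940) sweep=154.1830

bisector direction at 91.6782° = (-0.029286,0.999571)
center distance |VC| = r/sin(θ/2) = 5.258006/sin(12.9085°) = 23.536841
C = V + |VC|·bis = (6.2036,38.0182)
T_A = V + ((C−V)·d_A)·d_A = V + 22.9420·d_A = (11.3609,36.9941)
T_B = V + ((C−V)·d_B)·d_B = V + 22.9420·d_B = (1.1151,36.6940)
sweep = 180° − θ = 154.1830°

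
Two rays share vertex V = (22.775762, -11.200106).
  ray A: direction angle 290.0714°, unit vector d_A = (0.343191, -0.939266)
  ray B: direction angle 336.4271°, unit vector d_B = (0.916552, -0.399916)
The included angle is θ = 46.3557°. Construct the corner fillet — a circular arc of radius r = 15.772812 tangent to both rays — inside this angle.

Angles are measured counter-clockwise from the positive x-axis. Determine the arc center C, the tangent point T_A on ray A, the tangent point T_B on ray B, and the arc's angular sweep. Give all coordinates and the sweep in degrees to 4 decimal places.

bisector direction at 313.2493° = (0.685173,-0.728380)
center distance |VC| = r/sin(θ/2) = 15.772812/sin(23.1778°) = 40.074571
C = V + |VC|·bis = (50.2338,-40.3896)
T_A = V + ((C−V)·d_A)·d_A = V + 36.8401·d_A = (35.4189,-45.8027)
T_B = V + ((C−V)·d_B)·d_B = V + 36.8401·d_B = (56.5416,-25.9330)
sweep = 180° − θ = 133.6443°

center=(50.2338,-40.3896) T_A=(35.4189,-45.8027) T_B=(56.5416,-25.9330) sweep=133.6443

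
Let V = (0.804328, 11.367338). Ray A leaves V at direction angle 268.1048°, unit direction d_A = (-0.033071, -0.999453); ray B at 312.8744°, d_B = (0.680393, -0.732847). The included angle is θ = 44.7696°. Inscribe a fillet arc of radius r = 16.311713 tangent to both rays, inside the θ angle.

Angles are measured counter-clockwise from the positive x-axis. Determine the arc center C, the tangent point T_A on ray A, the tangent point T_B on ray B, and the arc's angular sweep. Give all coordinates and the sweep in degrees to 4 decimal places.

center=(15.7973,-28.7555) T_A=(-0.5055,-28.2160) T_B=(27.7513,-17.6571) sweep=135.2304

bisector direction at 290.4896° = (0.350037,-0.936736)
center distance |VC| = r/sin(θ/2) = 16.311713/sin(22.3848°) = 42.832559
C = V + |VC|·bis = (15.7973,-28.7555)
T_A = V + ((C−V)·d_A)·d_A = V + 39.6050·d_A = (-0.5055,-28.2160)
T_B = V + ((C−V)·d_B)·d_B = V + 39.6050·d_B = (27.7513,-17.6571)
sweep = 180° − θ = 135.2304°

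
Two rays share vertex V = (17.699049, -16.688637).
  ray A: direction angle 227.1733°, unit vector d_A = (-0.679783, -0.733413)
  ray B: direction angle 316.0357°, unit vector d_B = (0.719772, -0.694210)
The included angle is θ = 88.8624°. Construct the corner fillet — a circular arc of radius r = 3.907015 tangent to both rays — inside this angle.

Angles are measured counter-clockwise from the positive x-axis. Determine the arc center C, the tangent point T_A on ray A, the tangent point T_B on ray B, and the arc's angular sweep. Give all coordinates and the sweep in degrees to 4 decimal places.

bisector direction at 271.6045° = (0.028000,-0.999608)
center distance |VC| = r/sin(θ/2) = 3.907015/sin(44.4312°) = 5.581033
C = V + |VC|·bis = (17.8553,-22.2675)
T_A = V + ((C−V)·d_A)·d_A = V + 3.9854·d_A = (14.9899,-19.6116)
T_B = V + ((C−V)·d_B)·d_B = V + 3.9854·d_B = (20.5676,-19.4553)
sweep = 180° − θ = 91.1376°

center=(17.8553,-22.2675) T_A=(14.9899,-19.6116) T_B=(20.5676,-19.4553) sweep=91.1376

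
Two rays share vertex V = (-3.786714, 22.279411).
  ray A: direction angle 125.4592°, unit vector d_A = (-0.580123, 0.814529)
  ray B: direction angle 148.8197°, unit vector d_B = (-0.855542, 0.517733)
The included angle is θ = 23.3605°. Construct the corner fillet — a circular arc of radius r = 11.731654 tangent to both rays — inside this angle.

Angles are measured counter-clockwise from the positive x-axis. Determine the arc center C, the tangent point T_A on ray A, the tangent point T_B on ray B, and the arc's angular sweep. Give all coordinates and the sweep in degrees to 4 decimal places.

center=(-46.2636,61.6969) T_A=(-36.7078,68.5027) T_B=(-52.3375,51.6600) sweep=156.6395

bisector direction at 137.1395° = (-0.733011,0.680216)
center distance |VC| = r/sin(θ/2) = 11.731654/sin(11.6802°) = 57.948476
C = V + |VC|·bis = (-46.2636,61.6969)
T_A = V + ((C−V)·d_A)·d_A = V + 56.7485·d_A = (-36.7078,68.5027)
T_B = V + ((C−V)·d_B)·d_B = V + 56.7485·d_B = (-52.3375,51.6600)
sweep = 180° − θ = 156.6395°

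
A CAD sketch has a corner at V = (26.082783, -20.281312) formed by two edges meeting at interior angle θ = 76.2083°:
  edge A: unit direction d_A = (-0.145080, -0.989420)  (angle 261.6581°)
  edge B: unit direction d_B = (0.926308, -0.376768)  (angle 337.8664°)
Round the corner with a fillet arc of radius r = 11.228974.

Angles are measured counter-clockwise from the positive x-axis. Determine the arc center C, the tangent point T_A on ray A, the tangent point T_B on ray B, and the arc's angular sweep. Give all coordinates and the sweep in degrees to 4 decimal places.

bisector direction at 299.7622° = (0.496402,-0.868093)
center distance |VC| = r/sin(θ/2) = 11.228974/sin(38.1041°) = 18.196571
C = V + |VC|·bis = (35.1156,-36.0776)
T_A = V + ((C−V)·d_A)·d_A = V + 14.3187·d_A = (24.0054,-34.4485)
T_B = V + ((C−V)·d_B)·d_B = V + 14.3187·d_B = (39.3463,-25.6761)
sweep = 180° − θ = 103.7917°

center=(35.1156,-36.0776) T_A=(24.0054,-34.4485) T_B=(39.3463,-25.6761) sweep=103.7917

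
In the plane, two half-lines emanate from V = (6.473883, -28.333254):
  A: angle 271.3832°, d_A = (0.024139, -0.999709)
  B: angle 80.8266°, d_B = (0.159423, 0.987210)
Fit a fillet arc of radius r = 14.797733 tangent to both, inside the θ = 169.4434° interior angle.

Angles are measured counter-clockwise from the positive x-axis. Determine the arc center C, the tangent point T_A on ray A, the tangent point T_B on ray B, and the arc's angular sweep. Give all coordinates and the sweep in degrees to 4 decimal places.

bisector direction at 356.1049° = (0.997690,-0.067930)
center distance |VC| = r/sin(θ/2) = 14.797733/sin(84.7217°) = 14.860748
C = V + |VC|·bis = (21.3003,-29.3427)
T_A = V + ((C−V)·d_A)·d_A = V + 1.3671·d_A = (6.5069,-29.6999)
T_B = V + ((C−V)·d_B)·d_B = V + 1.3671·d_B = (6.6918,-26.9836)
sweep = 180° − θ = 10.5566°

center=(21.3003,-29.3427) T_A=(6.5069,-29.6999) T_B=(6.6918,-26.9836) sweep=10.5566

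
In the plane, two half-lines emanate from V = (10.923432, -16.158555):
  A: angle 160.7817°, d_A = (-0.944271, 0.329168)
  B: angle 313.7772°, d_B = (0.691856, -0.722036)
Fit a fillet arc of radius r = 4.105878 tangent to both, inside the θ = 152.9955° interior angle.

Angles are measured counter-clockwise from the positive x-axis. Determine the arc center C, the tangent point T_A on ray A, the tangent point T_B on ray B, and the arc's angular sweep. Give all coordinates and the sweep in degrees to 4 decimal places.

bisector direction at 237.2795° = (-0.540542,-0.841317)
center distance |VC| = r/sin(θ/2) = 4.105878/sin(76.4977°) = 4.222587
C = V + |VC|·bis = (8.6409,-19.7111)
T_A = V + ((C−V)·d_A)·d_A = V + 0.9859·d_A = (9.9925,-15.8340)
T_B = V + ((C−V)·d_B)·d_B = V + 0.9859·d_B = (11.6055,-16.8704)
sweep = 180° − θ = 27.0045°

center=(8.6409,-19.7111) T_A=(9.9925,-15.8340) T_B=(11.6055,-16.8704) sweep=27.0045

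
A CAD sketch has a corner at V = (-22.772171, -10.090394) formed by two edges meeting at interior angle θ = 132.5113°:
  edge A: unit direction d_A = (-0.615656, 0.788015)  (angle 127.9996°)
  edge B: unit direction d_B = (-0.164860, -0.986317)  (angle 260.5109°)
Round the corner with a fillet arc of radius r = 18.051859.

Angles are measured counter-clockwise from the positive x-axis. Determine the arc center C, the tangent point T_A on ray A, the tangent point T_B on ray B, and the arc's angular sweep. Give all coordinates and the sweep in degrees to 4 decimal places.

center=(-41.8862,-14.9466) T_A=(-27.6610,-3.8329) T_B=(-24.0813,-17.9226) sweep=47.4887

bisector direction at 194.2552° = (-0.969208,-0.246242)
center distance |VC| = r/sin(θ/2) = 18.051859/sin(66.2557°) = 19.721238
C = V + |VC|·bis = (-41.8862,-14.9466)
T_A = V + ((C−V)·d_A)·d_A = V + 7.9409·d_A = (-27.6610,-3.8329)
T_B = V + ((C−V)·d_B)·d_B = V + 7.9409·d_B = (-24.0813,-17.9226)
sweep = 180° − θ = 47.4887°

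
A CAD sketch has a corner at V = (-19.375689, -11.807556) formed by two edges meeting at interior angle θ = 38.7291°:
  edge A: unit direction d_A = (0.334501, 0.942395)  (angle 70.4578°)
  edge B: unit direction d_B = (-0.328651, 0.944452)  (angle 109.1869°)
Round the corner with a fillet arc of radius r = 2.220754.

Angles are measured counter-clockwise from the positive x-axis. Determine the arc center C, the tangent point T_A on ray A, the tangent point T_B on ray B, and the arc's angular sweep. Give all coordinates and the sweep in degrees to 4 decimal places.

center=(-19.3549,-5.1100) T_A=(-17.2621,-5.8529) T_B=(-21.4523,-5.8399) sweep=141.2709

bisector direction at 89.8224° = (0.003101,0.999995)
center distance |VC| = r/sin(θ/2) = 2.220754/sin(19.3646°) = 6.697542
C = V + |VC|·bis = (-19.3549,-5.1100)
T_A = V + ((C−V)·d_A)·d_A = V + 6.3186·d_A = (-17.2621,-5.8529)
T_B = V + ((C−V)·d_B)·d_B = V + 6.3186·d_B = (-21.4523,-5.8399)
sweep = 180° − θ = 141.2709°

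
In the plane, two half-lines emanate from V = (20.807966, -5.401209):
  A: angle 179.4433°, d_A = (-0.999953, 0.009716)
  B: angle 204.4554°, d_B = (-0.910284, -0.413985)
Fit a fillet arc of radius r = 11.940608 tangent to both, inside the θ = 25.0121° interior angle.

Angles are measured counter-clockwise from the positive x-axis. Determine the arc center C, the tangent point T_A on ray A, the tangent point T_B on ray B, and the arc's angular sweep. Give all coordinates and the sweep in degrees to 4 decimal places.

center=(-33.1392,-16.8182) T_A=(-33.0232,-4.8782) T_B=(-28.1960,-27.6875) sweep=154.9879

bisector direction at 191.9493° = (-0.978331,-0.207047)
center distance |VC| = r/sin(θ/2) = 11.940608/sin(12.5061°) = 55.142048
C = V + |VC|·bis = (-33.1392,-16.8182)
T_A = V + ((C−V)·d_A)·d_A = V + 53.8337·d_A = (-33.0232,-4.8782)
T_B = V + ((C−V)·d_B)·d_B = V + 53.8337·d_B = (-28.1960,-27.6875)
sweep = 180° − θ = 154.9879°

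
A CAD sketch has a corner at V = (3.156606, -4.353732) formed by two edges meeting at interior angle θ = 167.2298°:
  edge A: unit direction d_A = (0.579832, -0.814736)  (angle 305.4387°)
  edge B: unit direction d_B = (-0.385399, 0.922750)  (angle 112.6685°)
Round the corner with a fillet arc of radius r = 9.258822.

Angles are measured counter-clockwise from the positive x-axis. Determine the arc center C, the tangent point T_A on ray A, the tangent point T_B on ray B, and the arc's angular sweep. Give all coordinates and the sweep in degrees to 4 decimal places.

bisector direction at 29.0536° = (0.874166,0.485628)
center distance |VC| = r/sin(θ/2) = 9.258822/sin(83.6149°) = 9.316614
C = V + |VC|·bis = (11.3009,0.1707)
T_A = V + ((C−V)·d_A)·d_A = V + 1.0361·d_A = (3.7574,-5.1979)
T_B = V + ((C−V)·d_B)·d_B = V + 1.0361·d_B = (2.7573,-3.3977)
sweep = 180° − θ = 12.7702°

center=(11.3009,0.1707) T_A=(3.7574,-5.1979) T_B=(2.7573,-3.3977) sweep=12.7702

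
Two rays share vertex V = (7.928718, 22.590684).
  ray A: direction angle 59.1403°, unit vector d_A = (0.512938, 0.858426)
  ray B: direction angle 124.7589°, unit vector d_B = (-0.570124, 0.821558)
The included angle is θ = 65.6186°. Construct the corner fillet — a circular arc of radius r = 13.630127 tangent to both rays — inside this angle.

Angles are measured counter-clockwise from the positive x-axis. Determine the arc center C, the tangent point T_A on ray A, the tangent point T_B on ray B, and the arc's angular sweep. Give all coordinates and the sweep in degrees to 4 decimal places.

center=(7.0729,47.7312) T_A=(18.7734,40.7398) T_B=(-4.1250,39.9603) sweep=114.3814

bisector direction at 91.9496° = (-0.034020,0.999421)
center distance |VC| = r/sin(θ/2) = 13.630127/sin(32.8093°) = 25.155046
C = V + |VC|·bis = (7.0729,47.7312)
T_A = V + ((C−V)·d_A)·d_A = V + 21.1423·d_A = (18.7734,40.7398)
T_B = V + ((C−V)·d_B)·d_B = V + 21.1423·d_B = (-4.1250,39.9603)
sweep = 180° − θ = 114.3814°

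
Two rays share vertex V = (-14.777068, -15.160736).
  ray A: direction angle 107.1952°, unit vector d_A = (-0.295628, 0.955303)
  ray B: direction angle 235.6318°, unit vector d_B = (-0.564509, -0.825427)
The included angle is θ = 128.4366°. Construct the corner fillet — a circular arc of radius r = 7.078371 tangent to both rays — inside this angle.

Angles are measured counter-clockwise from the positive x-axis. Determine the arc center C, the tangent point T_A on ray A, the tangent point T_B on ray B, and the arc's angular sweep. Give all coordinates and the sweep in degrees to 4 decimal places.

center=(-22.5498,-13.9871) T_A=(-15.7878,-11.8945) T_B=(-16.7071,-17.9829) sweep=51.5634

bisector direction at 171.4135° = (-0.988792,0.149302)
center distance |VC| = r/sin(θ/2) = 7.078371/sin(64.2183°) = 7.860859
C = V + |VC|·bis = (-22.5498,-13.9871)
T_A = V + ((C−V)·d_A)·d_A = V + 3.4190·d_A = (-15.7878,-11.8945)
T_B = V + ((C−V)·d_B)·d_B = V + 3.4190·d_B = (-16.7071,-17.9829)
sweep = 180° − θ = 51.5634°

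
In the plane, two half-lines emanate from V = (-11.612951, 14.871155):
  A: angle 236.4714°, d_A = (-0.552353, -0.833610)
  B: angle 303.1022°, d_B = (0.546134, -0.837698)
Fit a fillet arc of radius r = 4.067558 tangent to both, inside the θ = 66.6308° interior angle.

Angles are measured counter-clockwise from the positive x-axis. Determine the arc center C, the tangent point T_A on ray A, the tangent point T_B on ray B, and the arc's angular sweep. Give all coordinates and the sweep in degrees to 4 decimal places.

bisector direction at 269.7868° = (-0.003721,-0.999993)
center distance |VC| = r/sin(θ/2) = 4.067558/sin(33.3154°) = 7.405693
C = V + |VC|·bis = (-11.6405,7.4655)
T_A = V + ((C−V)·d_A)·d_A = V + 6.1886·d_A = (-15.0313,9.7122)
T_B = V + ((C−V)·d_B)·d_B = V + 6.1886·d_B = (-8.2331,9.6869)
sweep = 180° − θ = 113.3692°

center=(-11.6405,7.4655) T_A=(-15.0313,9.7122) T_B=(-8.2331,9.6869) sweep=113.3692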